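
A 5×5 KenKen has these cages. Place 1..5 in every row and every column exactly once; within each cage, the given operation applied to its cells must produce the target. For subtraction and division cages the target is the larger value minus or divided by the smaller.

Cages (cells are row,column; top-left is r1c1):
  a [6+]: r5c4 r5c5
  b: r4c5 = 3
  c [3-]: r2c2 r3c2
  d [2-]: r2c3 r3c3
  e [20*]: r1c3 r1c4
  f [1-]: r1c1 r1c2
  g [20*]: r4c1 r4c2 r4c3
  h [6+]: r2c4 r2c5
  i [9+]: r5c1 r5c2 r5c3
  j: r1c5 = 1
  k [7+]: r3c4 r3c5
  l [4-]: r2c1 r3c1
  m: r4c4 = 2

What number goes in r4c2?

1

J is a freebie; hence r1c5 = 1.
Cage m is given, so r4c4 = 2.
Cage b is given, which forces r4c5 = 3.
In row 2, 3 can only go at r2c3, so r2c3 = 3.
The only place for 3 in row 3 is r3c4.
Cage k needs two cells with sum 7, so r3c5 = 4.
Row 3 needs a 2, and only r3c2 is open for it.
The two cells of cage c must have difference 3, leaving r2c2 = 5.
Row 2 now contains 5, so r2c5 = 2.
2 is placed in column 5, so r5c5 = 5.
Row 2 now contains 5, which forces r2c1 = 1.
Cage h's pair has sum 6; hence r2c4 = 4.
The two cells of cage l must have difference 4; hence r3c1 = 5.
5 is placed in row 3, which forces r3c3 = 1.
5 is placed in column 1, which forces r4c1 = 4.
4 is placed in row 4, leaving r4c2 = 1.
4 is placed in row 4, which forces r4c3 = 5.
Cage a's pair has sum 6, which forces r5c4 = 1.
Column 3 now contains 5; hence r1c3 = 4.
Column 4 now contains 4, leaving r1c4 = 5.
Column 3 already has 4; hence r5c3 = 2.
The two cells of cage f must have difference 1; hence r1c1 = 2.
Row 1 now contains 4, which forces r1c2 = 3.
Row 5 already has 2, which forces r5c1 = 3.
The 3 cells of cage i must have sum 9; hence r5c2 = 4.
The full grid is 2 3 4 5 1 / 1 5 3 4 2 / 5 2 1 3 4 / 4 1 5 2 3 / 3 4 2 1 5.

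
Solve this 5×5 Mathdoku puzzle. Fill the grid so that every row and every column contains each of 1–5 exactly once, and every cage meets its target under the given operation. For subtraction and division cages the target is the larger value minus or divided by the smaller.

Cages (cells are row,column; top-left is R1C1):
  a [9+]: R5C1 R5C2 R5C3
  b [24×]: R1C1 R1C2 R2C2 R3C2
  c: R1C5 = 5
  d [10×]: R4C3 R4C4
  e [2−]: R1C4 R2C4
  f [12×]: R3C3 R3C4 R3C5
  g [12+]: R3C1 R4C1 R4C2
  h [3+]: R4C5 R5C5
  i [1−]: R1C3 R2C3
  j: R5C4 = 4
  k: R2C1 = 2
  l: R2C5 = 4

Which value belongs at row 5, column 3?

Cage c is given, leaving R1C5 = 5.
Cage k is given, leaving R2C1 = 2.
L is a freebie, which forces R2C5 = 4.
Cage j is a single given cell, so R5C4 = 4.
Cage f needs product 12, so R3C3 = 4.
4 is placed in column 3, so R1C3 = 2.
2 is placed in column 3; hence R4C3 = 5.
Row 4 now contains 5, leaving R4C4 = 2.
2 is placed in row 4; hence R4C5 = 1.
Column 5 now contains 1, so R5C5 = 2.
Cage g needs sum 12, leaving R3C1 = 5.
Cage b needs product 24, which forces R3C2 = 2.
The 3 cells of cage f must have product 12, leaving R3C4 = 1.
Column 5 now contains 1, leaving R3C5 = 3.
1 is placed in column 4, leaving R1C4 = 3.
Cage e needs two cells with difference 2; hence R2C4 = 5.
Cage a has sum 9, which forces R5C2 = 5.
Cage b has product 24, so R2C2 = 3.
Row 2 already has 3, which forces R2C3 = 1.
3 is placed in column 2; hence R4C2 = 4.
Column 3 already has 1, so R5C3 = 3.
The 4 cells of cage b must have product 24, which forces R1C1 = 4.
Column 2 already has 4, so R1C2 = 1.
Row 4 already has 4, so R4C1 = 3.
3 is placed in row 5, which forces R5C1 = 1.
Completed grid: 4 1 2 3 5 / 2 3 1 5 4 / 5 2 4 1 3 / 3 4 5 2 1 / 1 5 3 4 2.

3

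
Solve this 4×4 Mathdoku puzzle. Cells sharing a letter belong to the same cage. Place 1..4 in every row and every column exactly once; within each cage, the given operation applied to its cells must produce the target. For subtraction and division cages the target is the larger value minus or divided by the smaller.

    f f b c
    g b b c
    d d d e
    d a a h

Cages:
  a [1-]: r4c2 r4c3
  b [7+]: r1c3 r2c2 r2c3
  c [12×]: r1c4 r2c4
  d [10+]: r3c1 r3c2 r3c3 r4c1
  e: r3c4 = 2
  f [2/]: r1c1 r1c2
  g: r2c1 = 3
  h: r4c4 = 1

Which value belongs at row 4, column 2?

4

G is a freebie, which forces r2c1 = 3.
Row 2 now contains 3, which forces r2c4 = 4.
Cage e is a single given cell, leaving r3c4 = 2.
H is a freebie, which forces r4c4 = 1.
Cage b needs sum 7, so r1c3 = 4.
Column 4 now contains 4; hence r1c4 = 3.
Cage d needs sum 10; hence r4c1 = 2.
Row 4 now contains 2, leaving r4c3 = 3.
Column 1 already has 2, leaving r1c1 = 1.
Cage f's pair has quotient 2, so r1c2 = 2.
Column 2 now contains 2, which forces r2c2 = 1.
Row 2 now contains 1; hence r2c3 = 2.
The 4 cells of cage d must have sum 10, leaving r3c1 = 4.
Cage d needs sum 10, which forces r3c2 = 3.
Column 3 now contains 3, so r3c3 = 1.
3 is placed in row 4, which forces r4c2 = 4.
The full grid is 1 2 4 3 / 3 1 2 4 / 4 3 1 2 / 2 4 3 1.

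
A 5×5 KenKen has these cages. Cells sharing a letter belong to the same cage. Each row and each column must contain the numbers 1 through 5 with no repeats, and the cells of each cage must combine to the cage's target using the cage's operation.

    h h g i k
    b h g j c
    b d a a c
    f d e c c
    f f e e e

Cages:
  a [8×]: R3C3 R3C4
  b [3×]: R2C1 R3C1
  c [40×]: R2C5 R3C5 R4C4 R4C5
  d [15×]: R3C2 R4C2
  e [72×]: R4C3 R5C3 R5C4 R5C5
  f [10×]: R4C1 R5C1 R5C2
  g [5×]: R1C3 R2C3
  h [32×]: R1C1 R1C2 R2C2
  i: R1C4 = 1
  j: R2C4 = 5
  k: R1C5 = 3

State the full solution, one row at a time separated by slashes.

4 2 5 1 3 / 3 4 1 5 2 / 1 3 4 2 5 / 2 5 3 4 1 / 5 1 2 3 4

The 3 cells of cage h must have product 32, leaving R1C1 = 4.
Cage h has product 32, which forces R1C2 = 2.
Cage i is a single given cell, leaving R1C4 = 1.
Cage k is a single given cell, so R1C5 = 3.
Cage h needs product 32; hence R2C2 = 4.
Cage j is given, so R2C4 = 5.
The 4 cells of cage e must have product 72; hence R4C3 = 3.
Row 1 now contains 1, leaving R1C3 = 5.
Row 2 already has 5, leaving R2C3 = 1.
Row 2 now contains 1; hence R2C5 = 2.
Cage d's pair has product 15, leaving R3C2 = 3.
3 is placed in row 4, which forces R4C2 = 5.
Column 2 already has 5; hence R5C2 = 1.
The 4 cells of cage e must have product 72, leaving R5C4 = 3.
Column 5 already has 2, leaving R5C5 = 4.
Row 2 now contains 1, so R2C1 = 3.
Row 3 already has 3, which forces R3C1 = 1.
Cage c needs product 40, which forces R3C5 = 5.
Cage f needs product 10, leaving R4C1 = 2.
The 4 cells of cage c must have product 40, so R4C4 = 4.
Column 5 already has 4, which forces R4C5 = 1.
Cage f has product 10; hence R5C1 = 5.
Row 5 already has 4, leaving R5C3 = 2.
Column 3 already has 2, which forces R3C3 = 4.
Column 4 already has 4, leaving R3C4 = 2.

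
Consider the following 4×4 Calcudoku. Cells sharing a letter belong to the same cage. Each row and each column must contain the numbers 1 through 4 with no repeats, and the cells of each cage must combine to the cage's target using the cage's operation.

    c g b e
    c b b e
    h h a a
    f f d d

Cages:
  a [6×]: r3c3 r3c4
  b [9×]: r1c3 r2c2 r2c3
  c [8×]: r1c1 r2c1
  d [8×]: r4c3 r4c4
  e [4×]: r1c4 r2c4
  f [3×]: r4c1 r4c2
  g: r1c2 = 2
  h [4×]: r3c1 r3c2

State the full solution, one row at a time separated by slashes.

G is a freebie; hence r1c2 = 2.
Cage b has product 9, so r1c3 = 3.
Cage b has product 9, leaving r2c2 = 3.
Cage b needs product 9, leaving r2c3 = 1.
Row 2 already has 1; hence r2c4 = 4.
3 is placed in column 3, leaving r3c3 = 2.
Row 3 already has 2, so r3c4 = 3.
3 is placed in column 2, leaving r4c2 = 1.
Column 3 now contains 2; hence r4c3 = 4.
4 is placed in column 4; hence r4c4 = 2.
2 is placed in row 1, leaving r1c1 = 4.
4 is placed in column 4, so r1c4 = 1.
Row 2 already has 4, so r2c1 = 2.
Cage h needs two cells with product 4; hence r3c1 = 1.
1 is placed in column 2, which forces r3c2 = 4.
1 is placed in row 4, so r4c1 = 3.

4 2 3 1 / 2 3 1 4 / 1 4 2 3 / 3 1 4 2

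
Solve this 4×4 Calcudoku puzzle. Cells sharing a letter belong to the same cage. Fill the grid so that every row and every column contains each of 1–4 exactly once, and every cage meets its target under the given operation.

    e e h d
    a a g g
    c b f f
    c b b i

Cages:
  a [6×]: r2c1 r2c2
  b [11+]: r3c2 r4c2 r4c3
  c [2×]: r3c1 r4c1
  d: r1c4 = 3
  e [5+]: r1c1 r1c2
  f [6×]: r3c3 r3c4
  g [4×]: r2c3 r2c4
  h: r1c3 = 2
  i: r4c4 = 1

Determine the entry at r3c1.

Cage h is a single given cell; hence r1c3 = 2.
D is a freebie, leaving r1c4 = 3.
Cage b has sum 11, so r3c2 = 4.
Column 3 now contains 2, leaving r3c3 = 3.
Column 4 now contains 3, leaving r3c4 = 2.
Cage b has sum 11, which forces r4c2 = 3.
The 3 cells of cage b must have sum 11, which forces r4c3 = 4.
Cage i is given, leaving r4c4 = 1.
Cage e needs two cells with sum 5, leaving r1c1 = 4.
4 is placed in column 2, leaving r1c2 = 1.
Cage a's pair has product 6, leaving r2c1 = 3.
3 is placed in column 2, which forces r2c2 = 2.
Column 3 now contains 4, leaving r2c3 = 1.
Column 4 already has 1, which forces r2c4 = 4.
Row 3 now contains 2; hence r3c1 = 1.
Row 4 already has 1, which forces r4c1 = 2.
Completed grid: 4 1 2 3 / 3 2 1 4 / 1 4 3 2 / 2 3 4 1.

1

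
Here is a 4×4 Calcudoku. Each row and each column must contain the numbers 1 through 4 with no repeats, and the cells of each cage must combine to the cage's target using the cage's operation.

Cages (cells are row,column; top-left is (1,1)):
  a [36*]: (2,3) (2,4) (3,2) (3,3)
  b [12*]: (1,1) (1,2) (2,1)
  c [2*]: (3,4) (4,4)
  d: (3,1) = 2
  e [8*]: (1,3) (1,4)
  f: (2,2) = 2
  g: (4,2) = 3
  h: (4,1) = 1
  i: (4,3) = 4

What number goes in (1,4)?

4

Cage f is given; hence (2,2) = 2.
Cage d is a single given cell, so (3,1) = 2.
Row 3 now contains 2; hence (3,4) = 1.
Cage h is given; hence (4,1) = 1.
Cage g is a single given cell, which forces (4,2) = 3.
Cage i is given, which forces (4,3) = 4.
Column 4 already has 1; hence (4,4) = 2.
Cage b has product 12, which forces (1,2) = 1.
Column 3 already has 4, which forces (1,3) = 2.
Column 4 now contains 2, so (1,4) = 4.
The 4 cells of cage a must have product 36, so (2,3) = 1.
Cage a needs product 36, which forces (2,4) = 3.
3 is placed in column 2, which forces (3,2) = 4.
Column 3 already has 4, which forces (3,3) = 3.
Row 1 already has 4, so (1,1) = 3.
3 is placed in row 2, leaving (2,1) = 4.
The full grid is 3 1 2 4 / 4 2 1 3 / 2 4 3 1 / 1 3 4 2.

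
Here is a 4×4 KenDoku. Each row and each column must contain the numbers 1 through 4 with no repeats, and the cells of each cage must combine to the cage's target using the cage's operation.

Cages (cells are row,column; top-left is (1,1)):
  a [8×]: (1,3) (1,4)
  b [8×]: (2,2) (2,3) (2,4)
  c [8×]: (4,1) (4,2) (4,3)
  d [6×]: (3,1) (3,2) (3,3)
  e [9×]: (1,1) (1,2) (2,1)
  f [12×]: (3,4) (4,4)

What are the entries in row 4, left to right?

Cage e needs product 9, leaving (1,1) = 1.
Cage e has product 9, which forces (1,2) = 3.
Cage e needs product 9, leaving (2,1) = 3.
Column 1 already has 3, so (3,1) = 2.
Row 3 now contains 2, leaving (3,2) = 1.
Row 3 now contains 1, so (3,3) = 3.
Row 3 already has 3, leaving (3,4) = 4.
Column 1 now contains 2; hence (4,1) = 4.
Row 4 already has 4, which forces (4,2) = 2.
Row 4 already has 2; hence (4,3) = 1.
4 is placed in column 4, so (4,4) = 3.
Cage a needs two cells with product 8; hence (1,3) = 4.
4 is placed in column 4, so (1,4) = 2.
Column 2 already has 2, leaving (2,2) = 4.
Cage b needs product 8, which forces (2,3) = 2.
Cage b has product 8, leaving (2,4) = 1.
Filled in: 1 3 4 2 / 3 4 2 1 / 2 1 3 4 / 4 2 1 3.

4 2 1 3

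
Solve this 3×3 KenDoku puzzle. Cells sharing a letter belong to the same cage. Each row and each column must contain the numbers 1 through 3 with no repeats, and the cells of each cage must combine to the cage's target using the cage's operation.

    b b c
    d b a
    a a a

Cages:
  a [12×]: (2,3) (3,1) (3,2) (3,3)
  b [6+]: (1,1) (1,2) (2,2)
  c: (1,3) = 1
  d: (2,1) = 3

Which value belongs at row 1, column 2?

Cage c is given, leaving (1,3) = 1.
Cage d is a single given cell, leaving (2,1) = 3.
Cage a has product 12, which forces (2,3) = 2.
1 is placed in column 3, so (3,3) = 3.
Column 1 now contains 3, leaving (1,1) = 2.
Cage b has sum 6, so (1,2) = 3.
Row 2 already has 2, so (2,2) = 1.
Column 1 now contains 2, leaving (3,1) = 1.
Column 2 now contains 1, which forces (3,2) = 2.
Filled in: 2 3 1 / 3 1 2 / 1 2 3.

3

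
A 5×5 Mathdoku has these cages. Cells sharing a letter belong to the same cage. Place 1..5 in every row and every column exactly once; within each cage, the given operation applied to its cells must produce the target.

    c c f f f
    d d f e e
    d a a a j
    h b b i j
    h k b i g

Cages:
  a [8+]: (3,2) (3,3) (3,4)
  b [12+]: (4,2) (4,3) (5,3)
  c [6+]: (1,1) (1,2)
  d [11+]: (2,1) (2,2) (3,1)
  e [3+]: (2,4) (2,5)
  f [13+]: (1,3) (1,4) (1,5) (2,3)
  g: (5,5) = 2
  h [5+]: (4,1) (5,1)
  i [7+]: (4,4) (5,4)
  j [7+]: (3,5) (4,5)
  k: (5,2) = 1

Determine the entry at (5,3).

Cage k is given, so (5,2) = 1.
Cage g is a single given cell; hence (5,5) = 2.
Cage e needs two cells with sum 3; hence (2,4) = 2.
Column 5 now contains 2; hence (2,5) = 1.
The only place for 1 in row 4 is (4,1).
The two cells of cage h must have sum 5, which forces (5,1) = 4.
4 is placed in row 5, so (5,4) = 3.
Column 1 now contains 4, leaving (1,1) = 2.
The two cells of cage c must have sum 6, which forces (1,2) = 4.
Cage d needs sum 11, which forces (2,1) = 5.
Column 2 already has 4, leaving (2,2) = 3.
3 is placed in row 2, leaving (2,3) = 4.
Column 1 now contains 2; hence (3,1) = 3.
3 is placed in row 3; hence (3,5) = 4.
Column 2 now contains 3, which forces (4,2) = 5.
Column 4 already has 3, which forces (4,4) = 4.
Column 5 already has 4, so (4,5) = 3.
Row 5 already has 3, so (5,3) = 5.
The 4 cells of cage f must have sum 13; hence (1,3) = 3.
The 4 cells of cage f must have sum 13, leaving (1,4) = 1.
Column 5 already has 3, so (1,5) = 5.
Column 2 now contains 5, which forces (3,2) = 2.
Cage a needs sum 8, leaving (3,3) = 1.
Cage a has sum 8, which forces (3,4) = 5.
Row 4 already has 3, which forces (4,3) = 2.
Completed grid: 2 4 3 1 5 / 5 3 4 2 1 / 3 2 1 5 4 / 1 5 2 4 3 / 4 1 5 3 2.

5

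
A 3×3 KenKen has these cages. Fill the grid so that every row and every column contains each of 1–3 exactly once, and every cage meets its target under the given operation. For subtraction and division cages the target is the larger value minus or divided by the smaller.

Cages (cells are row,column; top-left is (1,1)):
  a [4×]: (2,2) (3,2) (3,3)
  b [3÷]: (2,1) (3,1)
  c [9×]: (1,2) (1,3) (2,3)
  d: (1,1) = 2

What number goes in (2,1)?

1

Cage d is given, so (1,1) = 2.
The 3 cells of cage c must have product 9, which forces (1,2) = 3.
Cage c has product 9, leaving (1,3) = 1.
Cage a has product 4, leaving (2,2) = 2.
Cage c needs product 9; hence (2,3) = 3.
The 3 cells of cage a must have product 4, so (3,2) = 1.
Cage a has product 4, so (3,3) = 2.
Row 2 now contains 3, which forces (2,1) = 1.
1 is placed in row 3, leaving (3,1) = 3.
The full grid is 2 3 1 / 1 2 3 / 3 1 2.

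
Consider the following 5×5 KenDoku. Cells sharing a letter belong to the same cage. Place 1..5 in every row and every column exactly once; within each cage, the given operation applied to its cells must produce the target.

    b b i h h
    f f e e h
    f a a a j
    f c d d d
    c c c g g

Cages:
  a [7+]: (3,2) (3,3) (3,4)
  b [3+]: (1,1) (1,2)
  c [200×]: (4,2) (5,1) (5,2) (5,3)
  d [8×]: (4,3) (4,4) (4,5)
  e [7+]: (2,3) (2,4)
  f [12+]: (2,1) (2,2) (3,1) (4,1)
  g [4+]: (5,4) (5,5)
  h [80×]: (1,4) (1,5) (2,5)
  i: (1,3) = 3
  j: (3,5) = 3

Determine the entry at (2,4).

5

Cage i is given, so (1,3) = 3.
Cage h has product 80; hence (1,4) = 4.
Cage h has product 80; hence (1,5) = 5.
Cage h has product 80; hence (2,5) = 4.
Cage j is given, so (3,5) = 3.
Cage c has product 200; hence (4,2) = 5.
Column 5 already has 3; hence (5,5) = 1.
The 3 cells of cage d must have product 8; hence (4,3) = 4.
Cage d needs product 8, leaving (4,4) = 1.
1 is placed in column 5, leaving (4,5) = 2.
1 is placed in row 5; hence (5,4) = 3.
Cage a has sum 7; hence (3,2) = 4.
Cage a has sum 7; hence (3,3) = 1.
1 is placed in column 4, so (3,4) = 2.
Row 4 now contains 2, so (4,1) = 3.
Column 2 now contains 4, which forces (5,2) = 2.
Row 5 now contains 2, leaving (5,3) = 5.
Cage b needs two cells with sum 3, leaving (1,1) = 2.
Column 2 now contains 2, so (1,2) = 1.
Cage f needs sum 12, leaving (2,1) = 1.
Column 2 now contains 2, leaving (2,2) = 3.
Column 3 already has 5, leaving (2,3) = 2.
2 is placed in column 4, so (2,4) = 5.
Row 3 now contains 2, so (3,1) = 5.
5 is placed in row 5, which forces (5,1) = 4.
Completed grid: 2 1 3 4 5 / 1 3 2 5 4 / 5 4 1 2 3 / 3 5 4 1 2 / 4 2 5 3 1.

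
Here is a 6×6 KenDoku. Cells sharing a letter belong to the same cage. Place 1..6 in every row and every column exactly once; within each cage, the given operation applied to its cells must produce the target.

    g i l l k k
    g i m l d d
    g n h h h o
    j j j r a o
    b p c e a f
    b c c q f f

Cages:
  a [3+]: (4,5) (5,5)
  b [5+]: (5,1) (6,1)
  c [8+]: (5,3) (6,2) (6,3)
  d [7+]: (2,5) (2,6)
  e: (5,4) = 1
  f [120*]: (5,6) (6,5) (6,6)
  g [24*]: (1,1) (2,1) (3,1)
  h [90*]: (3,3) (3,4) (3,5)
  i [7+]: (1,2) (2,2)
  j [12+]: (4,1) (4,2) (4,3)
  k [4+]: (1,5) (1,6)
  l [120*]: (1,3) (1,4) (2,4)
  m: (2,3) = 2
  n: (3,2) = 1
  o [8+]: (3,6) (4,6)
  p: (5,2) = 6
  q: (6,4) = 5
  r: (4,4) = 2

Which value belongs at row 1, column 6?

Cage m is a single given cell, leaving (2,3) = 2.
N is a freebie; hence (3,2) = 1.
Cage r is given, leaving (4,4) = 2.
Row 4 now contains 2, leaving (4,5) = 1.
P is a freebie, leaving (5,2) = 6.
Cage e is a single given cell, leaving (5,4) = 1.
Column 5 already has 1, leaving (5,5) = 2.
Cage q is given, leaving (6,4) = 5.
Cage l needs product 120, leaving (1,3) = 5.
Column 5 already has 1, so (1,5) = 3.
Cage k needs two cells with sum 4, so (1,6) = 1.
The 3 cells of cage f must have product 120, which forces (5,6) = 5.
Cage c has sum 8, so (6,3) = 1.
Cage d's pair has sum 7; hence (2,5) = 4.
The two cells of cage d must have sum 7; hence (2,6) = 3.
Cage h has product 90; hence (3,5) = 5.
Cage o's pair has sum 8, so (3,6) = 2.
The two cells of cage o must have sum 8, leaving (4,6) = 6.
The two cells of cage b must have sum 5, which forces (5,1) = 3.
Row 5 now contains 3, which forces (5,3) = 4.
Row 6 already has 1, so (6,1) = 2.
4 is placed in column 5, so (6,5) = 6.
Column 6 now contains 6, leaving (6,6) = 4.
Cage i needs two cells with sum 7, which forces (1,2) = 2.
Cage l has product 120, so (1,4) = 4.
Row 2 now contains 3, leaving (2,1) = 1.
Row 2 now contains 3; hence (2,2) = 5.
Row 2 already has 4, which forces (2,4) = 6.
Column 4 now contains 6, which forces (3,4) = 3.
5 is placed in column 2, which forces (4,2) = 4.
4 is placed in column 3, which forces (4,3) = 3.
Row 6 already has 4, so (6,2) = 3.
4 is placed in row 1, so (1,1) = 6.
Cage g has product 24, leaving (3,1) = 4.
Row 3 now contains 3; hence (3,3) = 6.
Row 4 already has 4; hence (4,1) = 5.
Completed grid: 6 2 5 4 3 1 / 1 5 2 6 4 3 / 4 1 6 3 5 2 / 5 4 3 2 1 6 / 3 6 4 1 2 5 / 2 3 1 5 6 4.

1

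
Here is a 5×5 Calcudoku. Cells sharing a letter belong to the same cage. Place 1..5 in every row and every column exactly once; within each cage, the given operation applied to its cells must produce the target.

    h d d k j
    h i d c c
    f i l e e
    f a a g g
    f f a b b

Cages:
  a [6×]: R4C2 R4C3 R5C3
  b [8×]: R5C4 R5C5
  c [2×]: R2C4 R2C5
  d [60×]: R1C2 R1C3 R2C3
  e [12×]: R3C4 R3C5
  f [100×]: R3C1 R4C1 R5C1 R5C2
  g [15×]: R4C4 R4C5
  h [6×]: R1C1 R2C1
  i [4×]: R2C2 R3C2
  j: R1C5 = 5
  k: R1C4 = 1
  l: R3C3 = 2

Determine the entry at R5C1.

1

Cage k is a single given cell, which forces R1C4 = 1.
Cage j is given, leaving R1C5 = 5.
Column 4 already has 1; hence R2C4 = 2.
2 is placed in row 2, so R2C5 = 1.
Cage l is a single given cell, so R3C3 = 2.
5 is placed in column 5, leaving R4C5 = 3.
Cage f has product 100, leaving R5C2 = 5.
Column 4 now contains 2; hence R5C4 = 4.
Row 5 already has 4, so R5C5 = 2.
Cage h's pair has product 6; hence R1C1 = 2.
2 is placed in row 2, so R2C1 = 3.
Row 2 now contains 1, which forces R2C2 = 4.
Cage d needs product 60; hence R2C3 = 5.
The two cells of cage i must have product 4, which forces R3C2 = 1.
Column 4 already has 4, leaving R3C4 = 3.
3 is placed in column 5, leaving R3C5 = 4.
The 3 cells of cage a must have product 6; hence R4C2 = 2.
Row 4 already has 3, so R4C3 = 1.
Row 4 already has 3; hence R4C4 = 5.
Row 5 already has 4; hence R5C1 = 1.
Cage a needs product 6, which forces R5C3 = 3.
4 is placed in column 2; hence R1C2 = 3.
Column 3 already has 3, leaving R1C3 = 4.
4 is placed in row 3, so R3C1 = 5.
Row 4 already has 5, so R4C1 = 4.
Filled in: 2 3 4 1 5 / 3 4 5 2 1 / 5 1 2 3 4 / 4 2 1 5 3 / 1 5 3 4 2.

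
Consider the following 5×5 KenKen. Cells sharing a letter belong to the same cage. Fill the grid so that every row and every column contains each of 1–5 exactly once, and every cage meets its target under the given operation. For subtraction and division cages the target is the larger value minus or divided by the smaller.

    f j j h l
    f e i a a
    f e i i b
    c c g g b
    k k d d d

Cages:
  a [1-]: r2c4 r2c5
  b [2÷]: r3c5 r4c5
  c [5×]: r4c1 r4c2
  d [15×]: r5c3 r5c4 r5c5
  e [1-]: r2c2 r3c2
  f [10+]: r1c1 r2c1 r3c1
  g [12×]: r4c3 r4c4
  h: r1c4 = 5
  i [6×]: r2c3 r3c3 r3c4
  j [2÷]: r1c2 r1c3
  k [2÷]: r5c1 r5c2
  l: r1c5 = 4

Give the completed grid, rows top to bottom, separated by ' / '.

3 1 2 5 4 / 2 3 1 4 5 / 5 4 3 2 1 / 1 5 4 3 2 / 4 2 5 1 3

H is a freebie, which forces r1c4 = 5.
Cage l is given, leaving r1c5 = 4.
The only place for 3 in row 1 is r1c1.
Row 3 needs a 4, and only r3c2 is open for it.
In row 2, 4 can only go at r2c4, so r2c4 = 4.
The two cells of cage g must have product 12; hence r4c3 = 4.
4 is placed in column 4, so r4c4 = 3.
Column 4 already has 3, leaving r5c4 = 1.
Column 4 already has 1, leaving r3c4 = 2.
Row 3 now contains 2, leaving r3c5 = 1.
Column 5 already has 1, leaving r4c5 = 2.
Cage k's pair has quotient 2, leaving r5c1 = 4.
1 is placed in row 5, so r5c2 = 2.
Column 2 now contains 2, leaving r1c2 = 1.
Cage j's pair has quotient 2; hence r1c3 = 2.
Cage f needs sum 10; hence r2c1 = 2.
The 3 cells of cage i must have product 6, leaving r2c3 = 1.
Row 3 now contains 2, which forces r3c1 = 5.
Row 3 already has 1, so r3c3 = 3.
Column 1 already has 5; hence r4c1 = 1.
1 is placed in column 2, so r4c2 = 5.
Column 3 already has 3, which forces r5c3 = 5.
Row 5 now contains 5, leaving r5c5 = 3.
Column 2 already has 5, so r2c2 = 3.
Column 5 already has 3, which forces r2c5 = 5.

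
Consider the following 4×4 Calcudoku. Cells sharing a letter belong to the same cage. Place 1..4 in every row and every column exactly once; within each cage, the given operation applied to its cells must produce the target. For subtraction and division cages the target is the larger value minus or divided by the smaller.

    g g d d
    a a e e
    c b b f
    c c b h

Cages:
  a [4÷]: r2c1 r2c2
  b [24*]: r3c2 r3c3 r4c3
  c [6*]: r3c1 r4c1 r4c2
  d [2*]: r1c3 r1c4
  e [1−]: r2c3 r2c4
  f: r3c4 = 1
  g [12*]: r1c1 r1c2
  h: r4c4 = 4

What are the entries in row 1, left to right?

4 3 1 2

Cage f is a single given cell, leaving r3c4 = 1.
Cage h is given, leaving r4c4 = 4.
Cage d needs two cells with product 2, which forces r1c3 = 1.
Column 4 already has 1; hence r1c4 = 2.
Column 4 now contains 2; hence r2c4 = 3.
Row 2 needs a 2, and only r2c3 is open for it.
The 3 cells of cage b must have product 24, leaving r3c2 = 2.
Cage b needs product 24, which forces r3c3 = 4.
Column 3 now contains 2, so r4c3 = 3.
2 is placed in row 3, so r3c1 = 3.
Cage c needs product 6; hence r4c1 = 2.
3 is placed in row 4, leaving r4c2 = 1.
3 is placed in column 1, leaving r1c1 = 4.
Cage g needs two cells with product 12, which forces r1c2 = 3.
Cage a's pair has quotient 4, so r2c1 = 1.
Column 2 already has 1; hence r2c2 = 4.
The full grid is 4 3 1 2 / 1 4 2 3 / 3 2 4 1 / 2 1 3 4.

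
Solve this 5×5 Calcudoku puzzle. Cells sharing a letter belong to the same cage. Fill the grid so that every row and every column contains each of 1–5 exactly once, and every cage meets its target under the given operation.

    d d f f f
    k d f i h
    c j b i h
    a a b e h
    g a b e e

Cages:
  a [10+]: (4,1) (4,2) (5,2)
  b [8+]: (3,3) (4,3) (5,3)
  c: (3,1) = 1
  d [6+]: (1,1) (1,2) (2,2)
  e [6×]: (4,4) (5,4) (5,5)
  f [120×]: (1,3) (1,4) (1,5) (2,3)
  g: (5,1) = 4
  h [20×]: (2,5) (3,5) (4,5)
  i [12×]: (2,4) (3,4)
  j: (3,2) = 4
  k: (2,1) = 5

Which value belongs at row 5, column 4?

2

K is a freebie, which forces (2,1) = 5.
Cage c is a single given cell; hence (3,1) = 1.
Cage j is a single given cell, which forces (3,2) = 4.
Row 3 now contains 4; hence (3,4) = 3.
Row 3 now contains 4, leaving (3,5) = 5.
Cage g is given, which forces (5,1) = 4.
3 is placed in column 4; hence (2,4) = 4.
Row 2 now contains 4; hence (2,5) = 1.
Row 3 now contains 5; hence (3,3) = 2.
Column 5 now contains 1, which forces (4,5) = 4.
Cage e has product 6, so (5,5) = 3.
Cage d has sum 6, leaving (1,2) = 1.
The 4 cells of cage f must have product 120, which forces (1,3) = 4.
Cage f has product 120, so (1,4) = 5.
Column 5 already has 3, leaving (1,5) = 2.
Column 3 now contains 2, which forces (2,3) = 3.
2 is placed in row 1, leaving (1,1) = 3.
Row 2 already has 3, which forces (2,2) = 2.
Column 1 already has 3, which forces (4,1) = 2.
Row 4 already has 2, so (4,4) = 1.
Column 2 now contains 2, which forces (5,2) = 5.
Row 5 already has 5; hence (5,3) = 1.
Column 4 now contains 1, so (5,4) = 2.
5 is placed in column 2, which forces (4,2) = 3.
Row 4 already has 1, which forces (4,3) = 5.
Completed grid: 3 1 4 5 2 / 5 2 3 4 1 / 1 4 2 3 5 / 2 3 5 1 4 / 4 5 1 2 3.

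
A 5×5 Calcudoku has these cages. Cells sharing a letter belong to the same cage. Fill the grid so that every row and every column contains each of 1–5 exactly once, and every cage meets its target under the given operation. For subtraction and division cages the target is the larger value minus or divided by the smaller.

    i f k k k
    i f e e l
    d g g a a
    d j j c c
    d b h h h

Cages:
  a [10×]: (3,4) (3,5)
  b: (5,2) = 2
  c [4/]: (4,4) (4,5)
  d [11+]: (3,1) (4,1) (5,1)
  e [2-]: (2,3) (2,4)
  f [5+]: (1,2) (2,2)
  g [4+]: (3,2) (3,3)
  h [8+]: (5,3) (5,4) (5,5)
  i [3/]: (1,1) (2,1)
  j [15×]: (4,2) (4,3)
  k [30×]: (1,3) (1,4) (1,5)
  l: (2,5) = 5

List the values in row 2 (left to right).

Cage l is a single given cell, leaving (2,5) = 5.
Column 5 now contains 5, which forces (3,5) = 2.
Cage b is given, leaving (5,2) = 2.
2 is placed in column 5, leaving (1,5) = 3.
Row 3 now contains 2, leaving (3,4) = 5.
The 3 cells of cage d must have sum 11; hence (4,1) = 2.
3 is placed in row 1, so (1,1) = 1.
1 is placed in row 1, so (1,2) = 4.
The 3 cells of cage k must have product 30, so (1,3) = 5.
Column 4 now contains 5, leaving (1,4) = 2.
Cage i's pair has quotient 3; hence (2,1) = 3.
Column 2 now contains 4, so (2,2) = 1.
Row 2 already has 1, leaving (2,4) = 4.
Row 3 now contains 5, so (3,1) = 4.
1 is placed in column 2, which forces (3,2) = 3.
3 is placed in row 3, leaving (3,3) = 1.
3 is placed in column 2; hence (4,2) = 5.
5 is placed in column 3; hence (4,3) = 3.
4 is placed in column 4, which forces (4,4) = 1.
Row 4 already has 1, which forces (4,5) = 4.
Cage d has sum 11; hence (5,1) = 5.
Column 3 now contains 3, so (5,3) = 4.
Column 4 now contains 1; hence (5,4) = 3.
Column 5 already has 4, so (5,5) = 1.
Row 2 now contains 4, which forces (2,3) = 2.
The full grid is 1 4 5 2 3 / 3 1 2 4 5 / 4 3 1 5 2 / 2 5 3 1 4 / 5 2 4 3 1.

3 1 2 4 5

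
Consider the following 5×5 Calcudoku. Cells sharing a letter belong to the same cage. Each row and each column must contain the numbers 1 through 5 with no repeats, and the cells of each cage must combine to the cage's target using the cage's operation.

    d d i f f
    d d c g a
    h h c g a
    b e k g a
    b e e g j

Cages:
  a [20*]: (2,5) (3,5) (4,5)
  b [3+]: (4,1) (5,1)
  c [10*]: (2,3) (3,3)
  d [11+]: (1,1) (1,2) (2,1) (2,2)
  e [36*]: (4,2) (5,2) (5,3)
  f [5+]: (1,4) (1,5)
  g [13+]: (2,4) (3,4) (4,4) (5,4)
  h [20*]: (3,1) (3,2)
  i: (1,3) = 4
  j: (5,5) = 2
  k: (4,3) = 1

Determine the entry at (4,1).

2

Cage i is given, so (1,3) = 4.
Cage e has product 36, which forces (4,2) = 3.
Cage k is a single given cell; hence (4,3) = 1.
The 3 cells of cage e must have product 36, leaving (5,2) = 4.
The 3 cells of cage e must have product 36, leaving (5,3) = 3.
Cage j is given; hence (5,5) = 2.
The two cells of cage f must have sum 5, so (1,4) = 2.
Cage f's pair has sum 5, which forces (1,5) = 3.
Cage h's pair has product 20, which forces (3,1) = 4.
4 is placed in column 2, so (3,2) = 5.
Row 3 now contains 5, so (3,3) = 2.
Row 3 now contains 5; hence (3,5) = 1.
Row 4 now contains 1; hence (4,1) = 2.
Row 5 now contains 2, leaving (5,1) = 1.
1 is placed in row 5; hence (5,4) = 5.
Column 1 now contains 1; hence (1,1) = 5.
Column 2 now contains 5, which forces (1,2) = 1.
The 4 cells of cage d must have sum 11, which forces (2,1) = 3.
Cage d needs sum 11; hence (2,2) = 2.
2 is placed in column 3, which forces (2,3) = 5.
Cage g needs sum 13, leaving (2,4) = 1.
Row 2 already has 5, which forces (2,5) = 4.
1 is placed in row 3, which forces (3,4) = 3.
Column 4 now contains 5, leaving (4,4) = 4.
Column 5 already has 4, leaving (4,5) = 5.
Filled in: 5 1 4 2 3 / 3 2 5 1 4 / 4 5 2 3 1 / 2 3 1 4 5 / 1 4 3 5 2.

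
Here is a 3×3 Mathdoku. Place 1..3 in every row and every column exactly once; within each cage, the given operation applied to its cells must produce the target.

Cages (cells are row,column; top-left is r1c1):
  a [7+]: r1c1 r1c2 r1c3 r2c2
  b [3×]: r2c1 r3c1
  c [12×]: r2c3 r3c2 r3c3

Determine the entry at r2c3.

2

The 4 cells of cage a must have sum 7; hence r2c2 = 1.
The 3 cells of cage c must have product 12, which forces r2c3 = 2.
Cage c needs product 12; hence r3c2 = 2.
Cage c has product 12; hence r3c3 = 3.
Cage a needs sum 7, so r1c1 = 2.
2 is placed in column 2, leaving r1c2 = 3.
Column 3 already has 3, which forces r1c3 = 1.
Row 2 now contains 1, so r2c1 = 3.
3 is placed in row 3, so r3c1 = 1.
Filled in: 2 3 1 / 3 1 2 / 1 2 3.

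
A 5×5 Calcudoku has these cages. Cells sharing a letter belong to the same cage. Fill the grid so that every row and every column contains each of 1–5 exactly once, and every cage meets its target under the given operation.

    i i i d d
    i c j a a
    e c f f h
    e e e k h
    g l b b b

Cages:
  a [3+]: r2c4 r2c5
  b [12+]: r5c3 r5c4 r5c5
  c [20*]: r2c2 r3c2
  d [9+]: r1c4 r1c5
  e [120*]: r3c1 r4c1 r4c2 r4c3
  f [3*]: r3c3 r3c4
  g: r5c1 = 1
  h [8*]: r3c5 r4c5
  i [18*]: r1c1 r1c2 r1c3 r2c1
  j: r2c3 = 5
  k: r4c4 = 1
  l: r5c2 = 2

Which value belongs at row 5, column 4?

5

Cage i has product 18; hence r2c1 = 3.
Cage j is a single given cell, leaving r2c3 = 5.
K is a freebie, which forces r4c4 = 1.
Cage g is a single given cell, leaving r5c1 = 1.
L is a freebie, so r5c2 = 2.
1 is placed in column 1; hence r1c1 = 2.
Row 2 already has 5, which forces r2c2 = 4.
Column 4 already has 1, so r2c4 = 2.
The two cells of cage a must have sum 3; hence r2c5 = 1.
Cage c needs two cells with product 20, which forces r3c2 = 5.
The two cells of cage f must have product 3, which forces r3c3 = 1.
Column 4 already has 1; hence r3c4 = 3.
5 is placed in column 2, which forces r4c2 = 3.
Column 2 already has 3, leaving r1c2 = 1.
Column 3 already has 1, leaving r1c3 = 3.
Row 3 now contains 5; hence r3c1 = 4.
Row 3 already has 4, so r3c5 = 2.
Cage e has product 120; hence r4c1 = 5.
Cage e needs product 120, which forces r4c3 = 2.
2 is placed in column 5, so r4c5 = 4.
3 is placed in column 3; hence r5c3 = 4.
4 is placed in row 5, which forces r5c4 = 5.
Row 5 now contains 5, leaving r5c5 = 3.
Column 4 already has 5, leaving r1c4 = 4.
4 is placed in column 5, so r1c5 = 5.
The full grid is 2 1 3 4 5 / 3 4 5 2 1 / 4 5 1 3 2 / 5 3 2 1 4 / 1 2 4 5 3.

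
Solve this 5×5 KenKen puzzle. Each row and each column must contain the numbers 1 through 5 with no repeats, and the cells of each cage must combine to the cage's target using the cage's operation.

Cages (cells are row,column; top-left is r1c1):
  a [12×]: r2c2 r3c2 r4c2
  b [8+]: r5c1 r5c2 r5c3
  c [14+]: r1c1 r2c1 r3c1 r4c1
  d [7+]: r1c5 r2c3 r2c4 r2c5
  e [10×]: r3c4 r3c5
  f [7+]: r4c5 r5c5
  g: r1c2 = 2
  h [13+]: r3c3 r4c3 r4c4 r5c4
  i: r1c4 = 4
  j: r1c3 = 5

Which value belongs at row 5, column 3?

2

Cage g is a single given cell, which forces r1c2 = 2.
J is a freebie, leaving r1c3 = 5.
Cage i is a single given cell, leaving r1c4 = 4.
Cage d has sum 7, leaving r1c5 = 1.
Row 1 now contains 4, so r1c1 = 3.
Row 2 needs a 5, and only r2c1 is open for it.
The only place for 4 in row 2 is r2c2.
The only place for 1 in column 1 is r5c1.
The only place for 5 in column 2 is r5c2.
Cage h has sum 13; hence r4c4 = 5.
Cage b has sum 8; hence r5c3 = 2.
2 is placed in row 5, which forces r5c4 = 3.
Row 5 now contains 3, which forces r5c5 = 4.
Column 4 now contains 5, which forces r3c4 = 2.
Cage e's pair has product 10, leaving r3c5 = 5.
Column 5 now contains 4; hence r4c5 = 3.
The 4 cells of cage d must have sum 7, which forces r2c3 = 3.
2 is placed in column 4, which forces r2c4 = 1.
Column 5 now contains 3, leaving r2c5 = 2.
Row 3 already has 2, leaving r3c1 = 4.
Cage a needs product 12, leaving r3c2 = 3.
4 is placed in row 3, so r3c3 = 1.
Cage c needs sum 14; hence r4c1 = 2.
Row 4 now contains 3; hence r4c2 = 1.
Column 3 already has 1; hence r4c3 = 4.
Filled in: 3 2 5 4 1 / 5 4 3 1 2 / 4 3 1 2 5 / 2 1 4 5 3 / 1 5 2 3 4.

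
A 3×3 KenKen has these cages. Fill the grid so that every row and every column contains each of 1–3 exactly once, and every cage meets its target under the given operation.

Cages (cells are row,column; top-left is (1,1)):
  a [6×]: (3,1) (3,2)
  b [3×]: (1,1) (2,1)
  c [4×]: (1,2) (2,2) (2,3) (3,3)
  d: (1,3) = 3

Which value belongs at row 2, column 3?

Cage d is a single given cell, leaving (1,3) = 3.
3 is placed in row 1; hence (1,1) = 1.
Row 1 now contains 1, leaving (1,2) = 2.
The two cells of cage b must have product 3; hence (2,1) = 3.
Column 2 already has 2, so (2,2) = 1.
1 is placed in row 2, so (2,3) = 2.
Column 1 now contains 3; hence (3,1) = 2.
Column 2 already has 2, leaving (3,2) = 3.
Column 3 now contains 2; hence (3,3) = 1.
Filled in: 1 2 3 / 3 1 2 / 2 3 1.

2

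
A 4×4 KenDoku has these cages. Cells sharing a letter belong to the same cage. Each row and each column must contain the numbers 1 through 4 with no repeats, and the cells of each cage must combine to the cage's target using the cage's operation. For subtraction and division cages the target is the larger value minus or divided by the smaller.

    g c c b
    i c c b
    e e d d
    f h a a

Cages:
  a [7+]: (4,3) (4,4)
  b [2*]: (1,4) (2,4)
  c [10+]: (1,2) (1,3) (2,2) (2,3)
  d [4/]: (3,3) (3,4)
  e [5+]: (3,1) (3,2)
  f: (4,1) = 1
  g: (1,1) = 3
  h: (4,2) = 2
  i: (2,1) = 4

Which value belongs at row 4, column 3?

Cage g is given, so (1,1) = 3.
Cage i is given; hence (2,1) = 4.
F is a freebie; hence (4,1) = 1.
H is a freebie, which forces (4,2) = 2.
Column 1 already has 1, so (3,1) = 2.
Cage e needs two cells with sum 5, leaving (3,2) = 3.
The 4 cells of cage c must have sum 10, leaving (1,2) = 4.
Cage c needs sum 10, leaving (1,3) = 2.
Row 1 already has 2, which forces (1,4) = 1.
Column 2 already has 3, which forces (2,2) = 1.
The 4 cells of cage c must have sum 10, so (2,3) = 3.
Column 4 now contains 1, which forces (2,4) = 2.
Column 4 now contains 1, leaving (3,4) = 4.
Column 3 already has 3, which forces (4,3) = 4.
Column 4 already has 4, so (4,4) = 3.
Row 3 now contains 4, so (3,3) = 1.
Completed grid: 3 4 2 1 / 4 1 3 2 / 2 3 1 4 / 1 2 4 3.

4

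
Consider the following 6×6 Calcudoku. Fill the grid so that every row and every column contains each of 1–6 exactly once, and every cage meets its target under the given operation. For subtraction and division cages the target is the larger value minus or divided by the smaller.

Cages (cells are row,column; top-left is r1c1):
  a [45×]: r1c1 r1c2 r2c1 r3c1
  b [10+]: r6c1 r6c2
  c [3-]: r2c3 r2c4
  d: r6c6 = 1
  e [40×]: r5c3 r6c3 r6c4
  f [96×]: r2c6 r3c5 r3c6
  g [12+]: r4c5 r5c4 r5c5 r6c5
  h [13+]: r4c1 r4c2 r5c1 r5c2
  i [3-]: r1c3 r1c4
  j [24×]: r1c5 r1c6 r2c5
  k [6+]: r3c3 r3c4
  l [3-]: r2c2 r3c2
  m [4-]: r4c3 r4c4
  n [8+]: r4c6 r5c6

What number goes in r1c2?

3

Cage a has product 45, so r1c2 = 3.
The 3 cells of cage f must have product 96, which forces r2c6 = 4.
Cage f has product 96, so r3c5 = 4.
Cage f has product 96, which forces r3c6 = 6.
D is a freebie, so r6c6 = 1.
The 3 cells of cage j must have product 24, so r1c5 = 6.
1 is placed in column 6, which forces r1c6 = 2.
The 3 cells of cage j must have product 24, leaving r2c5 = 2.
Row 2 now contains 2, so r2c2 = 5.
Cage l needs two cells with difference 3, leaving r3c2 = 2.
The 4 cells of cage g must have sum 12, so r5c4 = 3.
3 is placed in row 5, so r5c6 = 5.
Cage c's pair has difference 3, leaving r2c3 = 3.
3 is placed in column 4, leaving r2c4 = 6.
5 is placed in column 6, leaving r4c6 = 3.
Row 5 already has 5; hence r5c5 = 1.
Cage a has product 45, which forces r1c1 = 5.
Row 2 already has 3; hence r2c1 = 1.
The 4 cells of cage a must have product 45, leaving r3c1 = 3.
Row 4 already has 3, so r4c5 = 5.
Cage g needs sum 12, so r6c5 = 3.
Cage h needs sum 13, leaving r4c2 = 1.
The two cells of cage m must have difference 4, which forces r4c3 = 6.
Cage m's pair has difference 4, so r4c4 = 2.
Row 4 already has 2, leaving r4c1 = 4.
Cage h needs sum 13; hence r5c1 = 2.
Cage h has sum 13; hence r5c2 = 6.
2 is placed in row 5, which forces r5c3 = 4.
Column 1 now contains 4, so r6c1 = 6.
6 is placed in column 2, which forces r6c2 = 4.
Row 6 now contains 4; hence r6c4 = 5.
4 is placed in column 3, leaving r1c3 = 1.
Cage i's pair has difference 3; hence r1c4 = 4.
The two cells of cage k must have sum 6, leaving r3c3 = 5.
5 is placed in column 4, which forces r3c4 = 1.
Row 6 now contains 5, leaving r6c3 = 2.
The full grid is 5 3 1 4 6 2 / 1 5 3 6 2 4 / 3 2 5 1 4 6 / 4 1 6 2 5 3 / 2 6 4 3 1 5 / 6 4 2 5 3 1.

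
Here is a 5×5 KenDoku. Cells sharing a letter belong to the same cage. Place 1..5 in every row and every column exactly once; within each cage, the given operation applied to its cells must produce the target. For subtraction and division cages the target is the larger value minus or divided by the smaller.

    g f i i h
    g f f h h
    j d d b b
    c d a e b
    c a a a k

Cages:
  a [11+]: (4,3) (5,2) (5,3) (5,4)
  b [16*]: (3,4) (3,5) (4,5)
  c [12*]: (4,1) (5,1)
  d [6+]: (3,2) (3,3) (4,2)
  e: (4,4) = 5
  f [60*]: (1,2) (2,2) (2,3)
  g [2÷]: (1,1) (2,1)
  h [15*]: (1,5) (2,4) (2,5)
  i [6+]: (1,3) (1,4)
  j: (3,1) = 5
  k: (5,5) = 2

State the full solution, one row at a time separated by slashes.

Cage j is a single given cell, which forces (3,1) = 5.
Cage e is a single given cell; hence (4,4) = 5.
Cage k is a single given cell, so (5,5) = 2.
Cage b needs product 16; hence (3,4) = 4.
The 3 cells of cage b must have product 16, which forces (3,5) = 1.
Column 5 now contains 2; hence (4,5) = 4.
Cage h has product 15, which forces (2,4) = 1.
4 is placed in row 4; hence (4,1) = 3.
The 3 cells of cage d must have sum 6, leaving (4,2) = 1.
Row 4 now contains 1, leaving (4,3) = 2.
Cage c's pair has product 12, which forces (5,1) = 4.
Column 4 now contains 1, which forces (5,4) = 3.
Cage g needs two cells with quotient 2; hence (1,1) = 1.
Cage i's pair has sum 6, so (1,3) = 4.
Column 4 now contains 1, leaving (1,4) = 2.
Column 1 already has 4, which forces (2,1) = 2.
Cage d needs sum 6, which forces (3,2) = 2.
Column 3 already has 2, so (3,3) = 3.
Row 5 now contains 3; hence (5,2) = 5.
Cage a has sum 11, leaving (5,3) = 1.
Column 2 now contains 5, which forces (1,2) = 3.
3 is placed in row 1, so (1,5) = 5.
The 3 cells of cage f must have product 60, leaving (2,2) = 4.
Column 3 already has 3, leaving (2,3) = 5.
Column 5 already has 5; hence (2,5) = 3.

1 3 4 2 5 / 2 4 5 1 3 / 5 2 3 4 1 / 3 1 2 5 4 / 4 5 1 3 2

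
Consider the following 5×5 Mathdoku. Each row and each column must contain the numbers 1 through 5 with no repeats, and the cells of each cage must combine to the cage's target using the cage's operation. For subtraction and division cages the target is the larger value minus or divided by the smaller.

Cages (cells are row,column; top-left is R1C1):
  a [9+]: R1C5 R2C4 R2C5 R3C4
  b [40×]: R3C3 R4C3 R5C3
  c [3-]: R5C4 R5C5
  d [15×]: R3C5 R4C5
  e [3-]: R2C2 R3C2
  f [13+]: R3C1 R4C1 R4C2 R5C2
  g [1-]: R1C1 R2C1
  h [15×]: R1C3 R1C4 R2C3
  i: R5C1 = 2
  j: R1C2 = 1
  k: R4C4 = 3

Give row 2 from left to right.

J is a freebie, leaving R1C2 = 1.
Cage k is given, so R4C4 = 3.
Row 4 now contains 3; hence R4C5 = 5.
Cage i is given, leaving R5C1 = 2.
Cage h needs product 15, leaving R1C3 = 3.
Column 4 already has 3, so R1C4 = 5.
Cage h needs product 15, so R2C3 = 1.
5 is placed in column 5, leaving R3C5 = 3.
Row 1 now contains 5, which forces R1C1 = 4.
Cage a has sum 9, leaving R1C5 = 2.
Cage a needs sum 9, which forces R2C4 = 2.
Cage a has sum 9, leaving R2C5 = 4.
Row 3 now contains 3; hence R3C1 = 5.
Row 3 already has 5, so R3C2 = 2.
2 is placed in row 3, which forces R3C3 = 4.
Cage a needs sum 9, leaving R3C4 = 1.
The 4 cells of cage f must have sum 13, leaving R4C1 = 1.
Column 2 already has 2; hence R4C2 = 4.
Column 3 already has 4; hence R4C3 = 2.
Column 3 already has 4, which forces R5C3 = 5.
Column 4 now contains 1, leaving R5C4 = 4.
Column 5 already has 4, which forces R5C5 = 1.
Column 1 already has 5, which forces R2C1 = 3.
Row 2 now contains 2, leaving R2C2 = 5.
Row 5 already has 5; hence R5C2 = 3.
The full grid is 4 1 3 5 2 / 3 5 1 2 4 / 5 2 4 1 3 / 1 4 2 3 5 / 2 3 5 4 1.

3 5 1 2 4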